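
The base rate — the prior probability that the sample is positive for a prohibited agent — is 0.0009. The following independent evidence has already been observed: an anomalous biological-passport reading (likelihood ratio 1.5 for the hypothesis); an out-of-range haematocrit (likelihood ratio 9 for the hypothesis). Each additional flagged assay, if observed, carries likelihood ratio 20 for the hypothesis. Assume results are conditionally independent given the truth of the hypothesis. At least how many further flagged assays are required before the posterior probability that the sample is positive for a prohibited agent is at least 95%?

Prior odds = 0.0009/0.9991 = 9/9991.
Combined Bayes factor of the evidence already in hand = 1.5 × 9 = 13.5.
Odds after that evidence = (9/9991) × 13.5 = 243/19982.
Target odds = 0.95/0.05 = 19.
Need 20ⁿ ≥ 19 ÷ (243/19982) = 379658/243.
20² = 400 falls short of 379658/243 but 20³ = 8000 reaches it, so n = 3.

3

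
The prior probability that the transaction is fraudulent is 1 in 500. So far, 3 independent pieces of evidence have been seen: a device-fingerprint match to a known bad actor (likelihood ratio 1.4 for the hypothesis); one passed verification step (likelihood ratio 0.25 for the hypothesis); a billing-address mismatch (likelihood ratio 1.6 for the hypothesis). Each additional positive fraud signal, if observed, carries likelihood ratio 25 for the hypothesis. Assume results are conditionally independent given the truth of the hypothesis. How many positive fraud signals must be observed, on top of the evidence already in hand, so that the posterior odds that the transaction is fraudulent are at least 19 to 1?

Prior odds = 0.002/0.998 = 1/499.
Combined Bayes factor of the evidence already in hand = 1.4 × 0.25 × 1.6 = 0.56.
Odds after that evidence = (1/499) × 0.56 = 14/12475.
Target odds = 19.
Need 25ⁿ ≥ 19 ÷ (14/12475) = 237025/14.
25³ = 15625 falls short of 237025/14 but 25⁴ = 390625 reaches it, so n = 4.

4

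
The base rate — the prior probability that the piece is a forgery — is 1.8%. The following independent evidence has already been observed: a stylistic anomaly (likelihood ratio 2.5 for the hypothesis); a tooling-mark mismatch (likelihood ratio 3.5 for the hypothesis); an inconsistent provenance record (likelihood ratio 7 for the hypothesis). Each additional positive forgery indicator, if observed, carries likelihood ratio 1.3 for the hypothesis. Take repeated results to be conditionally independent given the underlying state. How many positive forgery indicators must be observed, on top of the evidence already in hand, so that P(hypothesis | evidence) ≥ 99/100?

Prior odds = 0.018/0.982 = 9/491.
Combined Bayes factor of the evidence already in hand = 2.5 × 3.5 × 7 = 61.25.
Odds after that evidence = (9/491) × 61.25 = 2205/1964.
Target odds = 0.99/0.01 = 99.
Need 1.3ⁿ ≥ 99 ÷ (2205/1964) = 21604/245.
1.3¹⁷ ≈86.5042 falls short of 21604/245 but 1.3¹⁸ ≈112.455 reaches it, so n = 18.

18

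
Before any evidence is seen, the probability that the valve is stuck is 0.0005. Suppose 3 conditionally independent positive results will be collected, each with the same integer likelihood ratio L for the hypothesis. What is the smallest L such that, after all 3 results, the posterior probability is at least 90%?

27

Prior odds = 0.0005/0.9995 = 1/1999.
Target odds = 0.9/0.1 = 9.
Need L³ ≥ 9 ÷ (1/1999) = 17991.
26³ = 17576 < 17991 ≤ 19683 = 27³, so L = 27.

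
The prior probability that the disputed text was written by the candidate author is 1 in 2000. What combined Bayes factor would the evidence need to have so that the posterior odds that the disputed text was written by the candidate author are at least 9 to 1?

Prior odds = 0.0005/0.9995 = 1/1999.
Target odds = 9.
Required Bayes factor = 9 ÷ (1/1999) = 17991.

17991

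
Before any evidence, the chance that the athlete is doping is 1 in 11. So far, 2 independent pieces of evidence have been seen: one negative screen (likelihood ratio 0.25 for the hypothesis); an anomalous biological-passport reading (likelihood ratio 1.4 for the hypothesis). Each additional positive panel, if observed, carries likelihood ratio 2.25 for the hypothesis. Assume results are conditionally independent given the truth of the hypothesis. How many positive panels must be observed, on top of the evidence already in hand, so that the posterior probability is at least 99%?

Prior odds = (1/11)/(10/11) = 0.1.
Combined Bayes factor of the evidence already in hand = 0.25 × 1.4 = 0.35.
Odds after that evidence = 0.1 × 0.35 = 0.035.
Target odds = 0.99/0.01 = 99.
Need 2.25ⁿ ≥ 99 ÷ 0.035 = 19800/7.
2.25⁹ = 387420489/262144 falls short of 19800/7 but 2.25¹⁰ ≈3325.26 reaches it, so n = 10.

10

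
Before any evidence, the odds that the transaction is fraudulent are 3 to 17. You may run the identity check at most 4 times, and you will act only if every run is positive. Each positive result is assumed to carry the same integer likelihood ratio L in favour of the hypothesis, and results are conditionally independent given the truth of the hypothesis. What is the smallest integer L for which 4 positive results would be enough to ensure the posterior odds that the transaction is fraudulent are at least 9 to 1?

Prior odds = 3/17.
Target odds = 9.
Need L⁴ ≥ 9 ÷ (3/17) = 51.
2⁴ = 16 < 51 ≤ 81 = 3⁴, so L = 3.

3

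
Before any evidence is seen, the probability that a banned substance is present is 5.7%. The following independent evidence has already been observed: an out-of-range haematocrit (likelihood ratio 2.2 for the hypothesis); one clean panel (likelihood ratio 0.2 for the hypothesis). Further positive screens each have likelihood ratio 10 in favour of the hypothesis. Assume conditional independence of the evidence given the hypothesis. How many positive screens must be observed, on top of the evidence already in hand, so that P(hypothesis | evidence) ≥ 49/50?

4

Prior odds = 0.057/0.943 = 57/943.
Combined Bayes factor of the evidence already in hand = 2.2 × 0.2 = 0.44.
Odds after that evidence = (57/943) × 0.44 = 627/23575.
Target odds = 0.98/0.02 = 49.
Need 10ⁿ ≥ 49 ÷ (627/23575) = 1155175/627.
10³ = 1000 falls short of 1155175/627 but 10⁴ = 10000 reaches it, so n = 4.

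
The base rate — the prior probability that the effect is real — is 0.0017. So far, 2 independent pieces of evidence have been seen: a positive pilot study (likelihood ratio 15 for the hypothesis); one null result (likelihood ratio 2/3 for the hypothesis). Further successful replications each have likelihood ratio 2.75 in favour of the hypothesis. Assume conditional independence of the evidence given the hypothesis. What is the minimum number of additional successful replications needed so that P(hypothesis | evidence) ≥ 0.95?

7

Prior odds = 0.0017/0.9983 = 17/9983.
Combined Bayes factor of the evidence already in hand = 15 × (2/3) = 10.
Odds after that evidence = (17/9983) × 10 = 170/9983.
Target odds = 0.95/0.05 = 19.
Need 2.75ⁿ ≥ 19 ÷ (170/9983) = 189677/170.
2.75⁶ = 1771561/4096 falls short of 189677/170 but 2.75⁷ = 19487171/16384 reaches it, so n = 7.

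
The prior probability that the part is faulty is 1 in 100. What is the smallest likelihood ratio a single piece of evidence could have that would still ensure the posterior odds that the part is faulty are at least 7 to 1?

693

Prior odds = 0.01/0.99 = 1/99.
Target odds = 7.
Required Bayes factor = 7 ÷ (1/99) = 693.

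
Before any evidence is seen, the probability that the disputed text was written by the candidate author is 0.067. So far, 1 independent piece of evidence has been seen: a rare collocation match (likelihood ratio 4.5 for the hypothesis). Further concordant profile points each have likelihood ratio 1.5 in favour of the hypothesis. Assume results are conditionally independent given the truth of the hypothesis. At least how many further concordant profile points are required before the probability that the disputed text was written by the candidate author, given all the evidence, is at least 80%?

7

Prior odds = 0.067/0.933 = 67/933.
Bayes factor of the evidence already in hand = 4.5.
Odds after that evidence = (67/933) × 4.5 = 201/622.
Target odds = 0.8/0.2 = 4.
Need 1.5ⁿ ≥ 4 ÷ (201/622) = 2488/201.
1.5⁶ = 11.390625 falls short of 2488/201 but 1.5⁷ = 17.0859375 reaches it, so n = 7.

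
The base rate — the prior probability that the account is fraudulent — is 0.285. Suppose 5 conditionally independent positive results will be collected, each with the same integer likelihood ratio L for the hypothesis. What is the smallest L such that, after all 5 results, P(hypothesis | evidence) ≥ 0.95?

Prior odds = 0.285/0.715 = 57/143.
Target odds = 0.95/0.05 = 19.
Need L⁵ ≥ 19 ÷ (57/143) = 143/3.
2⁵ = 32 < 143/3 ≤ 243 = 3⁵, so L = 3.

3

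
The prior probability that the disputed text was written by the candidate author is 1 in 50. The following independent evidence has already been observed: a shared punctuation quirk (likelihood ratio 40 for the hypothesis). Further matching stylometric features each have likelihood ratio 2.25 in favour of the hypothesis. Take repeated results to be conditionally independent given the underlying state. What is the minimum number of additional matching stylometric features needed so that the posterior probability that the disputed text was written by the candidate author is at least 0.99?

Prior odds = 0.02/0.98 = 1/49.
Bayes factor of the evidence already in hand = 40.
Odds after that evidence = (1/49) × 40 = 40/49.
Target odds = 0.99/0.01 = 99.
Need 2.25ⁿ ≥ 99 ÷ (40/49) = 121.275.
2.25⁵ = 59049/1024 falls short of 121.275 but 2.25⁶ = 531441/4096 reaches it, so n = 6.

6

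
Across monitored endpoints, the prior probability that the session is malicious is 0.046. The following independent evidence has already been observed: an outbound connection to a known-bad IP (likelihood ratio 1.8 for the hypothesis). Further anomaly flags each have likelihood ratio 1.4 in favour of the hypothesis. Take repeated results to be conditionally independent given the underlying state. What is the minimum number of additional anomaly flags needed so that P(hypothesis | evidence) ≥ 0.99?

Prior odds = 0.046/0.954 = 23/477.
Bayes factor of the evidence already in hand = 1.8.
Odds after that evidence = (23/477) × 1.8 = 23/265.
Target odds = 0.99/0.01 = 99.
Need 1.4ⁿ ≥ 99 ÷ (23/265) = 26235/23.
1.4²⁰ ≈836.683 falls short of 26235/23 but 1.4²¹ ≈1171.36 reaches it, so n = 21.

21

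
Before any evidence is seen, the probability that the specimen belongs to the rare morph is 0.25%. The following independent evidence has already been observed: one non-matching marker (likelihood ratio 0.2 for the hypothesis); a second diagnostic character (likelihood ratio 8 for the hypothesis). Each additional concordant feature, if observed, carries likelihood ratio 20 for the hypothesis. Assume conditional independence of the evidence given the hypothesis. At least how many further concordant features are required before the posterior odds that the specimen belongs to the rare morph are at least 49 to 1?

Prior odds = 0.0025/0.9975 = 1/399.
Combined Bayes factor of the evidence already in hand = 0.2 × 8 = 1.6.
Odds after that evidence = (1/399) × 1.6 = 8/1995.
Target odds = 49.
Need 20ⁿ ≥ 49 ÷ (8/1995) = 12219.375.
20³ = 8000 falls short of 12219.375 but 20⁴ = 160000 reaches it, so n = 4.

4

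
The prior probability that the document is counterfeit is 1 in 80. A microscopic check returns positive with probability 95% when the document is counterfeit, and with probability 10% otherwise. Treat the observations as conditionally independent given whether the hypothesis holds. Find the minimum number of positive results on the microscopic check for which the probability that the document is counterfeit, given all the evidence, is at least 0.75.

3

Prior odds: 0.0125 ÷ 0.9875 = 1/79.
Likelihood ratio of a positive result = 0.95/0.1 = 9.5.
Target posterior odds = 0.75/0.25 = 3.
Need (1/79) × 9.5ⁿ ≥ 3, i.e. 9.5ⁿ ≥ 237.
9.5² = 90.25 falls short of 237 but 9.5³ = 857.375 reaches it, so n = 3.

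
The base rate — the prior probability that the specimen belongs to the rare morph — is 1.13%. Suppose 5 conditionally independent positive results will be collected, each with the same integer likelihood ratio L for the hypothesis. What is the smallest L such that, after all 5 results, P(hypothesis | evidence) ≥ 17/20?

Prior odds = 0.0113/0.9887 = 113/9887.
Target odds = 0.85/0.15 = 17/3.
Need L⁵ ≥ 17/3 ÷ (113/9887) = 168079/339.
3⁵ = 243 < 168079/339 ≤ 1024 = 4⁵, so L = 4.

4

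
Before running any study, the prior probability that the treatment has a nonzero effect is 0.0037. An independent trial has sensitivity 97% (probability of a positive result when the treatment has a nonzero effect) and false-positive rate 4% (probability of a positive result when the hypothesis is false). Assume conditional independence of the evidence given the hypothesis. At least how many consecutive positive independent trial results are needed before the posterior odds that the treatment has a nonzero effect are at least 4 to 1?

Prior odds = 0.0037/0.9963 = 37/9963.
Likelihood ratio of a positive result = 0.97/0.04 = 24.25.
Target odds = 4.
Need (37/9963) × 24.25ⁿ ≥ 4, i.e. 24.25ⁿ ≥ 39852/37.
24.25² = 588.0625 falls short of 39852/37 but 24.25³ = 912673/64 reaches it, so n = 3.

3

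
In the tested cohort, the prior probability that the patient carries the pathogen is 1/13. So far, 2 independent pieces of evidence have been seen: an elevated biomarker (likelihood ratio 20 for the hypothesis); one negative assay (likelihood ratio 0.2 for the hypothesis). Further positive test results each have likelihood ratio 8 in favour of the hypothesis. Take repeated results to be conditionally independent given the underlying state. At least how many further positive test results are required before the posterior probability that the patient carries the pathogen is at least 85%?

2

Prior odds = (1/13)/(12/13) = 1/12.
Combined Bayes factor of the evidence already in hand = 20 × 0.2 = 4.
Odds after that evidence = (1/12) × 4 = 1/3.
Target odds = 0.85/0.15 = 17/3.
Need 8ⁿ ≥ 17/3 ÷ (1/3) = 17.
8¹ = 8 falls short of 17 but 8² = 64 reaches it, so n = 2.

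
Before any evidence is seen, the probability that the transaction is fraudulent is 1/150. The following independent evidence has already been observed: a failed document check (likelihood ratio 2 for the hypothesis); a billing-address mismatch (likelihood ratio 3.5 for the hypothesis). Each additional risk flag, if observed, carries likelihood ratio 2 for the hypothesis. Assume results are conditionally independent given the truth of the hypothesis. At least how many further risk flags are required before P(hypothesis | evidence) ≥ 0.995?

Prior odds = (1/150)/(149/150) = 1/149.
Combined Bayes factor of the evidence already in hand = 2 × 3.5 = 7.
Odds after that evidence = (1/149) × 7 = 7/149.
Target odds = 0.995/0.005 = 199.
Need 2ⁿ ≥ 199 ÷ (7/149) = 29651/7.
2¹² = 4096 falls short of 29651/7 but 2¹³ = 8192 reaches it, so n = 13.

13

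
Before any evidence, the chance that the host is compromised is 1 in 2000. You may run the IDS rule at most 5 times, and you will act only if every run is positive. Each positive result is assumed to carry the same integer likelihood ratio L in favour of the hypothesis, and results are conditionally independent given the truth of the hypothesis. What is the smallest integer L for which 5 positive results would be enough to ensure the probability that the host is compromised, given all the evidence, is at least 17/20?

7

Prior odds = 0.0005/0.9995 = 1/1999.
Target odds = 0.85/0.15 = 17/3.
Need L⁵ ≥ 17/3 ÷ (1/1999) = 33983/3.
6⁵ = 7776 < 33983/3 ≤ 16807 = 7⁵, so L = 7.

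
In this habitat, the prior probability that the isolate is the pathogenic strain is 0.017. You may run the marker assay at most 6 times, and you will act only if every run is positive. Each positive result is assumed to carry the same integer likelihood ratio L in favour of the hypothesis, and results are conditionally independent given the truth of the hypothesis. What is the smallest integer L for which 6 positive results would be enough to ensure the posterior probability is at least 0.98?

4

Prior odds = 0.017/0.983 = 17/983.
Target odds = 0.98/0.02 = 49.
Need L⁶ ≥ 49 ÷ (17/983) = 48167/17.
3⁶ = 729 < 48167/17 ≤ 4096 = 4⁶, so L = 4.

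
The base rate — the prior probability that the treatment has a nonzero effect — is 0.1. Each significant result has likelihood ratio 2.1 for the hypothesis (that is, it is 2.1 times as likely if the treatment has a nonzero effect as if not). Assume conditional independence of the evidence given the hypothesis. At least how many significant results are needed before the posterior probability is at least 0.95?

7

Prior odds = 0.1/0.9 = 1/9.
Likelihood ratio per significant result = 2.1.
Target posterior odds = 0.95/0.05 = 19.
Require 2.1ⁿ ≥ 19 ÷ (1/9) = 171.
2.1⁶ = 85766121/1000000 falls short of 171 but 2.1⁷ ≈180.109 reaches it, so n = 7.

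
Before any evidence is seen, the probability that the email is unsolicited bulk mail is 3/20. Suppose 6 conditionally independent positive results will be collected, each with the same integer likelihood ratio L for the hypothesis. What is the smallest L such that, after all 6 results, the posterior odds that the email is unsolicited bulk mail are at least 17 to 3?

Prior odds = 0.15/0.85 = 3/17.
Target odds = 17/3.
Need L⁶ ≥ 17/3 ÷ (3/17) = 289/9.
1⁶ = 1 < 289/9 ≤ 64 = 2⁶, so L = 2.

2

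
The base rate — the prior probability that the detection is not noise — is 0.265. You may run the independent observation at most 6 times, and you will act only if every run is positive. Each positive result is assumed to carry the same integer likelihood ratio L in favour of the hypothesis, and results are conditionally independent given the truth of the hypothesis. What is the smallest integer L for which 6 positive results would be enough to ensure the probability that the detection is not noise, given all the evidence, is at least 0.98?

3

Prior odds = 0.265/0.735 = 53/147.
Target odds = 0.98/0.02 = 49.
Need L⁶ ≥ 49 ÷ (53/147) = 7203/53.
2⁶ = 64 < 7203/53 ≤ 729 = 3⁶, so L = 3.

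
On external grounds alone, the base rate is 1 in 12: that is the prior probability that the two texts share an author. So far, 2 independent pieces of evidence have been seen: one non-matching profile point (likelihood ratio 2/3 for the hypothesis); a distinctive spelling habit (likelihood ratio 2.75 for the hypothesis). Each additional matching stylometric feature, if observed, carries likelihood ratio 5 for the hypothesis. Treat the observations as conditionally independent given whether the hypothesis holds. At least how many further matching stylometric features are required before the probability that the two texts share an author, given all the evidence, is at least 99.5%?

5

Prior odds = (1/12)/(11/12) = 1/11.
Combined Bayes factor of the evidence already in hand = (2/3) × 2.75 = 11/6.
Odds after that evidence = (1/11) × 11/6 = 1/6.
Target odds = 0.995/0.005 = 199.
Need 5ⁿ ≥ 199 ÷ (1/6) = 1194.
5⁴ = 625 falls short of 1194 but 5⁵ = 3125 reaches it, so n = 5.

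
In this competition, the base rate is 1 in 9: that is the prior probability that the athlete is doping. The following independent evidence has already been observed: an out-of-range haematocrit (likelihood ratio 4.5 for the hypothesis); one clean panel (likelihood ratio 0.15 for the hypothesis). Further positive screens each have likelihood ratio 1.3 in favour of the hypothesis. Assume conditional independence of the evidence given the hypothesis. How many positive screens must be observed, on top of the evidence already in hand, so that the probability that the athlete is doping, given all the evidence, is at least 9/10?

Prior odds = (1/9)/(8/9) = 0.125.
Combined Bayes factor of the evidence already in hand = 4.5 × 0.15 = 0.675.
Odds after that evidence = 0.125 × 0.675 = 0.084375.
Target odds = 0.9/0.1 = 9.
Need 1.3ⁿ ≥ 9 ÷ 0.084375 = 320/3.
1.3¹⁷ ≈86.5042 falls short of 320/3 but 1.3¹⁸ ≈112.455 reaches it, so n = 18.

18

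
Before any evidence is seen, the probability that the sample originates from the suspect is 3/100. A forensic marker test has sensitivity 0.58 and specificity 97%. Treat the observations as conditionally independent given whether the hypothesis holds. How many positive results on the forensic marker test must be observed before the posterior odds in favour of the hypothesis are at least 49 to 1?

Prior odds = 0.03/0.97 = 3/97.
False-positive rate = 1 − 0.97 = 0.03; likelihood ratio of a positive = 0.58/0.03 = 58/3.
Target odds = 49.
Need (3/97) × (58/3)ⁿ ≥ 49, i.e. (58/3)ⁿ ≥ 4753/3.
(58/3)² = 3364/9 falls short of 4753/3 but (58/3)³ = 195112/27 reaches it, so n = 3.

3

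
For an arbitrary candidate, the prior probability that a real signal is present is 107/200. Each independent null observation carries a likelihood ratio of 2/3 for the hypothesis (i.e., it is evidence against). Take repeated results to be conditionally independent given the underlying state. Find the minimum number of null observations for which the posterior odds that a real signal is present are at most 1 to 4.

Prior odds = 0.535/0.465 = 107/93.
Likelihood ratio per null observation = 2/3.
Target odds = 0.25.
Need (107/93) × (2/3)ⁿ ≤ 0.25, i.e. (2/3)ⁿ ≤ 93/428.
(2/3)³ = 8/27 is still above 93/428 but (2/3)⁴ = 16/81 is at or below it, so n = 4.

4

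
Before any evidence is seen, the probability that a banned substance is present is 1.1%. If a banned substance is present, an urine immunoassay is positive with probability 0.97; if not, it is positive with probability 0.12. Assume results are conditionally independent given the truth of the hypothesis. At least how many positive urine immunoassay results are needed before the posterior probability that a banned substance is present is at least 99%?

5

Prior odds: 0.011 ÷ 0.989 = 11/989.
Likelihood ratio of a positive = 0.97/0.12 = 97/12.
Target posterior odds = 0.99/0.01 = 99.
Require (97/12)ⁿ ≥ 99 ÷ (11/989) = 8901.
(97/12)⁴ = 88529281/20736 falls short of 8901 but (97/12)⁵ ≈34510.6 reaches it, so n = 5.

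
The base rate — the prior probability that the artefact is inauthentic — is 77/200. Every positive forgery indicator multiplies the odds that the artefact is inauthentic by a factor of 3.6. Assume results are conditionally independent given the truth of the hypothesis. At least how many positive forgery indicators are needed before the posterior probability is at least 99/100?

Prior odds: 0.385 ÷ 0.615 = 77/123.
Likelihood ratio per positive forgery indicator = 3.6.
Target posterior odds = 0.99/0.01 = 99.
Require 3.6ⁿ ≥ 99 ÷ (77/123) = 1107/7.
3.6³ = 46.656 falls short of 1107/7 but 3.6⁴ = 167.9616 reaches it, so n = 4.

4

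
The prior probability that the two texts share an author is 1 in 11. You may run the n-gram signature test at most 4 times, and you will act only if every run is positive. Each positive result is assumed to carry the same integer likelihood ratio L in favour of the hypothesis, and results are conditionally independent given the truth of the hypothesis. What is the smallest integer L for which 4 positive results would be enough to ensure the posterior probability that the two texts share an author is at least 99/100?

Prior odds = (1/11)/(10/11) = 0.1.
Target odds = 0.99/0.01 = 99.
Need L⁴ ≥ 99 ÷ 0.1 = 990.
5⁴ = 625 < 990 ≤ 1296 = 6⁴, so L = 6.

6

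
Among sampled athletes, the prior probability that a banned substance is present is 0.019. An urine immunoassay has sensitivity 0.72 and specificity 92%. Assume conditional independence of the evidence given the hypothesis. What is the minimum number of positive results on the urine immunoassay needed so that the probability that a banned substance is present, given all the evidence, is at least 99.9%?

5

Prior odds = 0.019/0.981 = 19/981.
False-positive rate = 1 − 0.92 = 0.08; likelihood ratio of a positive = 0.72/0.08 = 9.
Target odds: 0.999 ÷ 0.001 = 999.
Require 9ⁿ ≥ 999 ÷ (19/981) = 980019/19.
9⁴ = 6561 falls short of 980019/19 but 9⁵ = 59049 reaches it, so n = 5.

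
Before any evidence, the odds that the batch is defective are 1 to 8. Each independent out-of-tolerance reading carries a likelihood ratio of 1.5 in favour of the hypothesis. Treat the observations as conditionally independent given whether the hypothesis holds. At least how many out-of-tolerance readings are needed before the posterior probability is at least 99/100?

17

Prior odds = 0.125.
Likelihood ratio per out-of-tolerance reading = 1.5.
Target odds: 0.99 ÷ 0.01 = 99.
Need 0.125 × 1.5ⁿ ≥ 99, i.e. 1.5ⁿ ≥ 792.
1.5¹⁶ = 43046721/65536 falls short of 792 but 1.5¹⁷ = 129140163/131072 reaches it, so n = 17.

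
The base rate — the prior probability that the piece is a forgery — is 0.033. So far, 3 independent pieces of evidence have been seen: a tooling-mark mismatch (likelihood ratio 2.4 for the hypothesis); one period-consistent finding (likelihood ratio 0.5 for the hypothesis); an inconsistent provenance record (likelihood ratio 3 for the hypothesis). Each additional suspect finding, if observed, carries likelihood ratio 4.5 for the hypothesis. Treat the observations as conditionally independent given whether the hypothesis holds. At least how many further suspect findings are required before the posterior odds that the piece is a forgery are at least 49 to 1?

4

Prior odds = 0.033/0.967 = 33/967.
Combined Bayes factor of the evidence already in hand = 2.4 × 0.5 × 3 = 3.6.
Odds after that evidence = (33/967) × 3.6 = 594/4835.
Target odds = 49.
Need 4.5ⁿ ≥ 49 ÷ (594/4835) = 236915/594.
4.5³ = 91.125 falls short of 236915/594 but 4.5⁴ = 410.0625 reaches it, so n = 4.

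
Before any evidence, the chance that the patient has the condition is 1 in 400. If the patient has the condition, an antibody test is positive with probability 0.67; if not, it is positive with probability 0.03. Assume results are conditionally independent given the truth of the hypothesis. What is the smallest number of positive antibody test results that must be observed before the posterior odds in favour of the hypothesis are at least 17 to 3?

3

Prior odds: 0.0025 ÷ 0.9975 = 1/399.
Likelihood ratio of a positive = 0.67/0.03 = 67/3.
Target odds = 17/3.
Require (67/3)ⁿ ≥ 17/3 ÷ (1/399) = 2261.
(67/3)² = 4489/9 falls short of 2261 but (67/3)³ = 300763/27 reaches it, so n = 3.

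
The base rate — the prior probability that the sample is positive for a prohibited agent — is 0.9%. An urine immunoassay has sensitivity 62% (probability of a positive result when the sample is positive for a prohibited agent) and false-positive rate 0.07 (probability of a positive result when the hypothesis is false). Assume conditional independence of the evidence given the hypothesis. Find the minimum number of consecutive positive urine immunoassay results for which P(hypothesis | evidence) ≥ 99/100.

Prior odds: 0.009 ÷ 0.991 = 9/991.
Likelihood ratio of a positive result = 0.62/0.07 = 62/7.
Target posterior odds = 0.99/0.01 = 99.
Need (9/991) × (62/7)ⁿ ≥ 99, i.e. (62/7)ⁿ ≥ 10901.
(62/7)⁴ = 14776336/2401 falls short of 10901 but (62/7)⁵ = 916132832/16807 reaches it, so n = 5.

5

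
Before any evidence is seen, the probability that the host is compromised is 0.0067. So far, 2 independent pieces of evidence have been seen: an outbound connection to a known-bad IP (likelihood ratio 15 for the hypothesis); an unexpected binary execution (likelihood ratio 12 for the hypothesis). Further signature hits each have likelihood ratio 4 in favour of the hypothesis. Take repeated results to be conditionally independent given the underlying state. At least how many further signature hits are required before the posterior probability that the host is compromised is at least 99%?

4

Prior odds = 0.0067/0.9933 = 67/9933.
Combined Bayes factor of the evidence already in hand = 15 × 12 = 180.
Odds after that evidence = (67/9933) × 180 = 4020/3311.
Target odds = 0.99/0.01 = 99.
Need 4ⁿ ≥ 99 ÷ (4020/3311) = 109263/1340.
4³ = 64 falls short of 109263/1340 but 4⁴ = 256 reaches it, so n = 4.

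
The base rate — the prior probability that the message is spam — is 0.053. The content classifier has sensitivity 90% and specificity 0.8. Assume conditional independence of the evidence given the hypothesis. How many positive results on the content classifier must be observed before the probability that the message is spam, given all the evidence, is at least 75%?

Prior odds: 0.053 ÷ 0.947 = 53/947.
False-positive rate = 1 − 0.8 = 0.2; likelihood ratio of a positive = 0.9/0.2 = 4.5.
Target posterior odds = 0.75/0.25 = 3.
Need (53/947) × 4.5ⁿ ≥ 3, i.e. 4.5ⁿ ≥ 2841/53.
4.5² = 20.25 falls short of 2841/53 but 4.5³ = 91.125 reaches it, so n = 3.

3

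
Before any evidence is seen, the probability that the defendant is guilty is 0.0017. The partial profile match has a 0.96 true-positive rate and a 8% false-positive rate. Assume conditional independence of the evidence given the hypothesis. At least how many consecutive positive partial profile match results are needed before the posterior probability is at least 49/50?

Prior odds: 0.0017 ÷ 0.9983 = 17/9983.
Likelihood ratio of a positive result = 0.96/0.08 = 12.
Target odds: 0.98 ÷ 0.02 = 49.
Need (17/9983) × 12ⁿ ≥ 49, i.e. 12ⁿ ≥ 489167/17.
12⁴ = 20736 falls short of 489167/17 but 12⁵ = 248832 reaches it, so n = 5.

5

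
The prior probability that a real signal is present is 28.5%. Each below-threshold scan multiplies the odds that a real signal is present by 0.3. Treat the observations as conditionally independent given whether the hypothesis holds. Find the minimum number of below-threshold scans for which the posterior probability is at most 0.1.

2

Prior odds = 0.285/0.715 = 57/143.
Likelihood ratio per below-threshold scan = 0.3.
Target posterior odds = 0.1/0.9 = 1/9.
Require 0.3ⁿ ≤ 1/9 ÷ (57/143) = 143/513.
0.3¹ = 0.3 is still above 143/513 but 0.3² = 0.09 is at or below it, so n = 2.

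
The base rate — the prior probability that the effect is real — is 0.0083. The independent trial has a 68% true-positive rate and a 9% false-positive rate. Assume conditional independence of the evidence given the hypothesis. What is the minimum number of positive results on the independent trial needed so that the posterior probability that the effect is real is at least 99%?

Prior odds: 0.0083 ÷ 0.9917 = 83/9917.
Likelihood ratio of a positive result = 0.68/0.09 = 68/9.
Target odds: 0.99 ÷ 0.01 = 99.
Require (68/9)ⁿ ≥ 99 ÷ (83/9917) = 981783/83.
(68/9)⁴ = 21381376/6561 falls short of 981783/83 but (68/9)⁵ ≈24622.5 reaches it, so n = 5.

5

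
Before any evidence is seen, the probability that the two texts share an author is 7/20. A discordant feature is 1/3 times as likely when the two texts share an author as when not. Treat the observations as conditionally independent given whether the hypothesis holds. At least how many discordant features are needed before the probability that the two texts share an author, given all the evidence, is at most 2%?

3

Prior odds: 0.35 ÷ 0.65 = 7/13.
Likelihood ratio per discordant feature = 1/3.
Target posterior odds = 0.02/0.98 = 1/49.
Need (7/13) × (1/3)ⁿ ≤ 1/49, i.e. (1/3)ⁿ ≤ 13/343.
(1/3)² = 1/9 is still above 13/343 but (1/3)³ = 1/27 is at or below it, so n = 3.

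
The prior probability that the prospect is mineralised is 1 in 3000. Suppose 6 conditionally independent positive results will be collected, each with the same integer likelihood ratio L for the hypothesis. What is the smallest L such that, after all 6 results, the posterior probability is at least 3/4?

Prior odds = (1/3000)/(2999/3000) = 1/2999.
Target odds = 0.75/0.25 = 3.
Need L⁶ ≥ 3 ÷ (1/2999) = 8997.
4⁶ = 4096 < 8997 ≤ 15625 = 5⁶, so L = 5.

5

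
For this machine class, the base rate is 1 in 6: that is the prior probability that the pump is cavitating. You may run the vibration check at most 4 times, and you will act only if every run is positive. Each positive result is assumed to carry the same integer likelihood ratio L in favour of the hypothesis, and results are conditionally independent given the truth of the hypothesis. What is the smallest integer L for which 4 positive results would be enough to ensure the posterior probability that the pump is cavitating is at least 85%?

3

Prior odds = (1/6)/(5/6) = 0.2.
Target odds = 0.85/0.15 = 17/3.
Need L⁴ ≥ 17/3 ÷ 0.2 = 85/3.
2⁴ = 16 < 85/3 ≤ 81 = 3⁴, so L = 3.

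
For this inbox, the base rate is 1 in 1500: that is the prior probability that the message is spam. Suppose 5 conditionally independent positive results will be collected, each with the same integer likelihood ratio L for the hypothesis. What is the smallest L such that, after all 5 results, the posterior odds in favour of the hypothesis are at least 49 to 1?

10

Prior odds = (1/1500)/(1499/1500) = 1/1499.
Target odds = 49.
Need L⁵ ≥ 49 ÷ (1/1499) = 73451.
9⁵ = 59049 < 73451 ≤ 100000 = 10⁵, so L = 10.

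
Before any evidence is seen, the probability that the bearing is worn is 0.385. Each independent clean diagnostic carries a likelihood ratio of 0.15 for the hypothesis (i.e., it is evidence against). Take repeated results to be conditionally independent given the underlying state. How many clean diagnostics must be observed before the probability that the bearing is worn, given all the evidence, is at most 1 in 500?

4

Prior odds: 0.385 ÷ 0.615 = 77/123.
Likelihood ratio per clean diagnostic = 0.15.
Target odds: 0.002 ÷ 0.998 = 1/499.
Require 0.15ⁿ ≤ 1/499 ÷ (77/123) = 123/38423.
0.15³ = 0.003375 is still above 123/38423 but 0.15⁴ = 81/160000 is at or below it, so n = 4.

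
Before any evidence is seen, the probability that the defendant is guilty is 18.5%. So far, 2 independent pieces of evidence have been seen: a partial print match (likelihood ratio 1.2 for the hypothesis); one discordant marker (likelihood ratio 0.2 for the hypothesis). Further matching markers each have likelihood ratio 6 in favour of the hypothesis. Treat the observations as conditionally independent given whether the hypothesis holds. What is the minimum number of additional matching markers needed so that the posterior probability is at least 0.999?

6

Prior odds = 0.185/0.815 = 37/163.
Combined Bayes factor of the evidence already in hand = 1.2 × 0.2 = 0.24.
Odds after that evidence = (37/163) × 0.24 = 222/4075.
Target odds = 0.999/0.001 = 999.
Need 6ⁿ ≥ 999 ÷ (222/4075) = 18337.5.
6⁵ = 7776 falls short of 18337.5 but 6⁶ = 46656 reaches it, so n = 6.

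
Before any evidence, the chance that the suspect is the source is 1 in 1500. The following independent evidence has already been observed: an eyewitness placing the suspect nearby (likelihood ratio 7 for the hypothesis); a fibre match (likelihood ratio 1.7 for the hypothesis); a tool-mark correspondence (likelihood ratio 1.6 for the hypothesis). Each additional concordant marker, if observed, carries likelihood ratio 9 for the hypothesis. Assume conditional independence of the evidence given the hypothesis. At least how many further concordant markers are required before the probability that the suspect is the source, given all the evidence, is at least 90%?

3

Prior odds = (1/1500)/(1499/1500) = 1/1499.
Combined Bayes factor of the evidence already in hand = 7 × 1.7 × 1.6 = 19.04.
Odds after that evidence = (1/1499) × 19.04 = 476/37475.
Target odds = 0.9/0.1 = 9.
Need 9ⁿ ≥ 9 ÷ (476/37475) = 337275/476.
9² = 81 falls short of 337275/476 but 9³ = 729 reaches it, so n = 3.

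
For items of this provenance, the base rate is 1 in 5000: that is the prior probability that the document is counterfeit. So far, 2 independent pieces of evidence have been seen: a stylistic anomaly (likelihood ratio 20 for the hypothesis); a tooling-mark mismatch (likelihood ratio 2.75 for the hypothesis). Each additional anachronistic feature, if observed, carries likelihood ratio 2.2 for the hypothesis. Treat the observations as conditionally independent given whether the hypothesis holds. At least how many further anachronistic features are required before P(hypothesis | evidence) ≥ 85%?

Prior odds = 0.0002/0.9998 = 1/4999.
Combined Bayes factor of the evidence already in hand = 20 × 2.75 = 55.
Odds after that evidence = (1/4999) × 55 = 55/4999.
Target odds = 0.85/0.15 = 17/3.
Need 2.2ⁿ ≥ 17/3 ÷ (55/4999) = 84983/165.
2.2⁷ = 19487171/78125 falls short of 84983/165 but 2.2⁸ = 214358881/390625 reaches it, so n = 8.

8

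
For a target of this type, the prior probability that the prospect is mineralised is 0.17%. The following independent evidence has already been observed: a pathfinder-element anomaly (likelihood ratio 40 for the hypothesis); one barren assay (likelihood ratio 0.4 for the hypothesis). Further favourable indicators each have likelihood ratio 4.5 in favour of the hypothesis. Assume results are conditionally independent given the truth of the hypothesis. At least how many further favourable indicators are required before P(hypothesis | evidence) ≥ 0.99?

Prior odds = 0.0017/0.9983 = 17/9983.
Combined Bayes factor of the evidence already in hand = 40 × 0.4 = 16.
Odds after that evidence = (17/9983) × 16 = 272/9983.
Target odds = 0.99/0.01 = 99.
Need 4.5ⁿ ≥ 99 ÷ (272/9983) = 988317/272.
4.5⁵ = 1845.28125 falls short of 988317/272 but 4.5⁶ = 8303.765625 reaches it, so n = 6.

6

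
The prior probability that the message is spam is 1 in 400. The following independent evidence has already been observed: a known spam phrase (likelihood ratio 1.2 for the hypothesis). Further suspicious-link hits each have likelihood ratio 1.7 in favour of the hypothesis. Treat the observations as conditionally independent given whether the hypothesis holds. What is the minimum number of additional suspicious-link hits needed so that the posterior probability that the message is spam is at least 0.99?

Prior odds = 0.0025/0.9975 = 1/399.
Bayes factor of the evidence already in hand = 1.2.
Odds after that evidence = (1/399) × 1.2 = 2/665.
Target odds = 0.99/0.01 = 99.
Need 1.7ⁿ ≥ 99 ÷ (2/665) = 32917.5.
1.7¹⁹ ≈23907.2 falls short of 32917.5 but 1.7²⁰ ≈40642.3 reaches it, so n = 20.

20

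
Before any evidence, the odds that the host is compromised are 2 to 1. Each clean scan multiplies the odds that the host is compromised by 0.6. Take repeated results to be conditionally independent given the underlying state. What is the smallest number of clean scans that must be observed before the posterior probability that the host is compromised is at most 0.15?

5

Prior odds = 2.
Likelihood ratio per clean scan = 0.6.
Target odds: 0.15 ÷ 0.85 = 3/17.
Need 2 × 0.6ⁿ ≤ 3/17, i.e. 0.6ⁿ ≤ 3/34.
0.6⁴ = 0.1296 is still above 3/34 but 0.6⁵ = 0.07776 is at or below it, so n = 5.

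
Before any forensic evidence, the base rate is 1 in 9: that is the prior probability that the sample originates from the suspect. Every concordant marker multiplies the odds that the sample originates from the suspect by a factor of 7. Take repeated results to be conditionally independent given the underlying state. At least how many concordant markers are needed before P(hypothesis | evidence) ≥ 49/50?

Prior odds = (1/9)/(8/9) = 0.125.
Likelihood ratio per concordant marker = 7.
Target posterior odds = 0.98/0.02 = 49.
Require 7ⁿ ≥ 49 ÷ 0.125 = 392.
7³ = 343 falls short of 392 but 7⁴ = 2401 reaches it, so n = 4.

4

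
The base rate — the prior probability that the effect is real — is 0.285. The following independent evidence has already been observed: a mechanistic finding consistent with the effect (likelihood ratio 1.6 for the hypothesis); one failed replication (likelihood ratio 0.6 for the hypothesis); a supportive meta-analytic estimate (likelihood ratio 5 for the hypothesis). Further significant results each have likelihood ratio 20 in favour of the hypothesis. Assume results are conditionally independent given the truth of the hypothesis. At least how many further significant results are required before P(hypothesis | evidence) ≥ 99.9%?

Prior odds = 0.285/0.715 = 57/143.
Combined Bayes factor of the evidence already in hand = 1.6 × 0.6 × 5 = 4.8.
Odds after that evidence = (57/143) × 4.8 = 1368/715.
Target odds = 0.999/0.001 = 999.
Need 20ⁿ ≥ 999 ÷ (1368/715) = 79365/152.
20² = 400 falls short of 79365/152 but 20³ = 8000 reaches it, so n = 3.

3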